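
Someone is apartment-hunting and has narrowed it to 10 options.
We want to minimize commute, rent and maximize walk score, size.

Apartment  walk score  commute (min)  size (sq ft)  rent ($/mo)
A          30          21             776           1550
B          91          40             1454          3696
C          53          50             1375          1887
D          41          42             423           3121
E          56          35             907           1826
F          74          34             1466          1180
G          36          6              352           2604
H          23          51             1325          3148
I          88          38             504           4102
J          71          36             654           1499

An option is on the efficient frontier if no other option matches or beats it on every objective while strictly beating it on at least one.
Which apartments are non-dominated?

A, B, F, G, I

A: not dominated.
B: not dominated (best walk score).
C: dominated by F (walk score 74≥53, commute 34≤50, size 1466≥1375, rent 1180≤1887).
D: dominated by E (walk score 56≥41, commute 35≤42, size 907≥423, rent 1826≤3121).
E: dominated by F (walk score 74≥56, commute 34≤35, size 1466≥907, rent 1180≤1826).
F: not dominated (best size).
G: not dominated (best commute).
H: dominated by C (walk score 53≥23, commute 50≤51, size 1375≥1325, rent 1887≤3148).
I: not dominated.
J: dominated by F (walk score 74≥71, commute 34≤36, size 1466≥654, rent 1180≤1499).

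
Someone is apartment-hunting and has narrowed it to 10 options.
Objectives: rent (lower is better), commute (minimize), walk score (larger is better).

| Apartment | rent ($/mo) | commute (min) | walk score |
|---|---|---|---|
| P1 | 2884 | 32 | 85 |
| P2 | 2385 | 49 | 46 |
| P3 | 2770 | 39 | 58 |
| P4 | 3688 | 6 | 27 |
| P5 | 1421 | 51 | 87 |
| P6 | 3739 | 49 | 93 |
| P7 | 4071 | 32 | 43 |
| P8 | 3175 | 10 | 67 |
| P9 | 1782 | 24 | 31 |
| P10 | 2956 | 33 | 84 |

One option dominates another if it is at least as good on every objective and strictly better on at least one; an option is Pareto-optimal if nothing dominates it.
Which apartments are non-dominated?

P1, P2, P3, P4, P5, P6, P8, P9

P1: not dominated.
P2: not dominated.
P3: not dominated.
P4: not dominated (best commute).
P5: not dominated (best rent).
P6: not dominated (best walk score).
P7: dominated by P1 (rent 2884≤4071, commute 32≤32, walk score 85≥43).
P8: not dominated.
P9: not dominated.
P10: dominated by P1 (rent 2884≤2956, commute 32≤33, walk score 85≥84).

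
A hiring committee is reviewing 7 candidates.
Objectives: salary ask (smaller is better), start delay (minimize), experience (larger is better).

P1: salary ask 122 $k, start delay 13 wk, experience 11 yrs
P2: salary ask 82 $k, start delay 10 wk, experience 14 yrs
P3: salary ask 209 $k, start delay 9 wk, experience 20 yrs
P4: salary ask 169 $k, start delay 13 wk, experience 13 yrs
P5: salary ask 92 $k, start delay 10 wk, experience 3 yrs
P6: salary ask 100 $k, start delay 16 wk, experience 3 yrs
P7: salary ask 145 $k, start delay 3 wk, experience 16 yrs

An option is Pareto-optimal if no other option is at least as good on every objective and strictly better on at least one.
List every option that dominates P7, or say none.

none

P1: worse on start delay (13 vs 3).
P2: worse on start delay (10 vs 3).
P3: worse on salary ask (209 vs 145).
P4: worse on salary ask (169 vs 145).
P5: worse on start delay (10 vs 3).
P6: worse on start delay (16 vs 3).
No option dominates P7.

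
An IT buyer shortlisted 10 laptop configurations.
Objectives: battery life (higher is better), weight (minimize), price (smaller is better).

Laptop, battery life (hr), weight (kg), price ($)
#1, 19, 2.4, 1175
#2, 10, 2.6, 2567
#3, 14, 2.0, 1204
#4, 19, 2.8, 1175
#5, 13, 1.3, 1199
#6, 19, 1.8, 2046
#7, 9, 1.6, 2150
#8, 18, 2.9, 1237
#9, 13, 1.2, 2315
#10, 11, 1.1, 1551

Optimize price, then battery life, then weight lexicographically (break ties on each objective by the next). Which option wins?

#1

First minimize price: best is 1175, kept {#1, #4}.
Then maximize battery life: best is 19, kept {#1, #4}.
Then minimize weight: best is 2.4, kept {#1}.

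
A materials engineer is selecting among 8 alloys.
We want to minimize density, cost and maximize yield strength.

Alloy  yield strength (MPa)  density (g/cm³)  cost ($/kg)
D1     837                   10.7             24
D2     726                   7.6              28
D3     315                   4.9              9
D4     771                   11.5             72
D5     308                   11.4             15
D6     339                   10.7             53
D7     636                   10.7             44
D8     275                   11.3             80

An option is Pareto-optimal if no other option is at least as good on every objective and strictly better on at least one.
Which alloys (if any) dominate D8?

D1, D2, D3, D6, D7

D1: yield strength 837≥275, density 10.7≤11.3, cost 24≤80 — dominates D8.
D2: yield strength 726≥275, density 7.6≤11.3, cost 28≤80 — dominates D8.
D3: yield strength 315≥275, density 4.9≤11.3, cost 9≤80 — dominates D8.
D6: yield strength 339≥275, density 10.7≤11.3, cost 53≤80 — dominates D8.
D7: yield strength 636≥275, density 10.7≤11.3, cost 44≤80 — dominates D8.
Others (D4, D5) are each worse than D8 on at least one objective.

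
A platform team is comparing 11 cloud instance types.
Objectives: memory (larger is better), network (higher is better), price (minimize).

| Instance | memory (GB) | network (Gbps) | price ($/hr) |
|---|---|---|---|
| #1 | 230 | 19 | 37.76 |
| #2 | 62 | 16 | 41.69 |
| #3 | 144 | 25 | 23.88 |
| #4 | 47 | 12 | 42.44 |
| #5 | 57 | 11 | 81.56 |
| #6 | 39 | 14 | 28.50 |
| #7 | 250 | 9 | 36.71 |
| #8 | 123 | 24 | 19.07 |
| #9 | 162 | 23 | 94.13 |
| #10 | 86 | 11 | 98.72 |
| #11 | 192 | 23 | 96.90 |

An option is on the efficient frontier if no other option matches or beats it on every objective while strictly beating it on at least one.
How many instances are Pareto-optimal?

#1: not dominated.
#2: dominated by #1 (memory 230≥62, network 19≥16, price 37.76≤41.69).
#3: not dominated (best network).
#4: dominated by #1 (memory 230≥47, network 19≥12, price 37.76≤42.44).
#5: dominated by #1 (memory 230≥57, network 19≥11, price 37.76≤81.56).
#6: dominated by #3 (memory 144≥39, network 25≥14, price 23.88≤28.50).
#7: not dominated (best memory).
#8: not dominated (best price).
#9: not dominated.
#10: dominated by #1 (memory 230≥86, network 19≥11, price 37.76≤98.72).
#11: not dominated.
Pareto-optimal: #1, #3, #7, #8, #9, #11 → 6.

6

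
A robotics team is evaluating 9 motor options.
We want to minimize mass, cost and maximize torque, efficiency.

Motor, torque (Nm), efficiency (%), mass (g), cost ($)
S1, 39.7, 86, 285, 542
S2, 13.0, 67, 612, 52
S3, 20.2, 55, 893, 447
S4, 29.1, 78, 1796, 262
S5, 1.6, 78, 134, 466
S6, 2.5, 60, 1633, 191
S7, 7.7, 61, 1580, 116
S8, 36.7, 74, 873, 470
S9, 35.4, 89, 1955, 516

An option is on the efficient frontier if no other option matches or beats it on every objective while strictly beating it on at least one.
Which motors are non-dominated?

S1, S2, S3, S4, S5, S8, S9

S1: not dominated (best torque).
S2: not dominated (best cost).
S3: not dominated.
S4: not dominated.
S5: not dominated (best mass).
S6: dominated by S2 (torque 13.0≥2.5, efficiency 67≥60, mass 612≤1633, cost 52≤191).
S7: dominated by S2 (torque 13.0≥7.7, efficiency 67≥61, mass 612≤1580, cost 52≤116).
S8: not dominated.
S9: not dominated (best efficiency).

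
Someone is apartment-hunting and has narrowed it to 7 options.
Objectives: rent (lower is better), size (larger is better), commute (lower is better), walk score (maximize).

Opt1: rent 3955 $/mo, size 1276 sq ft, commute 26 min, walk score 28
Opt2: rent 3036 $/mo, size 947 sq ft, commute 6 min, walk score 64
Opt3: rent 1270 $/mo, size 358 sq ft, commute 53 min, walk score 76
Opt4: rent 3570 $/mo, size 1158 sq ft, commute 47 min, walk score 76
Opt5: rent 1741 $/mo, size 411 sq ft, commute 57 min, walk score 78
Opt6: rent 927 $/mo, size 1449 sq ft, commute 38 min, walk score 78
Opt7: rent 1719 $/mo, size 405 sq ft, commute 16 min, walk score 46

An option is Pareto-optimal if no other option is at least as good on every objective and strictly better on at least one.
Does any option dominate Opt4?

Opt6 vs Opt4: rent 927≤3570, size 1449≥1158, commute 38≤47, walk score 78≥76 — Opt6 is at least as good on every objective and strictly better on at least one, so Opt6 dominates Opt4.

Yes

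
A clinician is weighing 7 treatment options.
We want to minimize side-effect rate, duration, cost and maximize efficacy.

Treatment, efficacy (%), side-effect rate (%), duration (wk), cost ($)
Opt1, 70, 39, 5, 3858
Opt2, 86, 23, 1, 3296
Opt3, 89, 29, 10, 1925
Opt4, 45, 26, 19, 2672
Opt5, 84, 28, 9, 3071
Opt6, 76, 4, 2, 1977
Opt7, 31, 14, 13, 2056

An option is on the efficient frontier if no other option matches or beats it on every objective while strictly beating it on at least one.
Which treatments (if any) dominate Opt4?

Opt6

Opt6: efficacy 76≥45, side-effect rate 4≤26, duration 2≤19, cost 1977≤2672 — dominates Opt4.
Others (Opt1, Opt2, Opt3, Opt5, Opt7) are each worse than Opt4 on at least one objective.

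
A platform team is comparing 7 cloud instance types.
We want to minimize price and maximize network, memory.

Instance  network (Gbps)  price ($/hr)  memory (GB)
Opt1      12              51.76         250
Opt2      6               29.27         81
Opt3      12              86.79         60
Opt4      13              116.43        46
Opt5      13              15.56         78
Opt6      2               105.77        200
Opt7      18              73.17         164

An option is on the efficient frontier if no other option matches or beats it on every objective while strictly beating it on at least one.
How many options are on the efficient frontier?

4

Opt1: not dominated (best memory).
Opt2: not dominated.
Opt3: dominated by Opt1 (network 12≥12, price 51.76≤86.79, memory 250≥60).
Opt4: dominated by Opt5 (network 13≥13, price 15.56≤116.43, memory 78≥46).
Opt5: not dominated (best price).
Opt6: dominated by Opt1 (network 12≥2, price 51.76≤105.77, memory 250≥200).
Opt7: not dominated (best network).
Pareto-optimal: Opt1, Opt2, Opt5, Opt7 → 4.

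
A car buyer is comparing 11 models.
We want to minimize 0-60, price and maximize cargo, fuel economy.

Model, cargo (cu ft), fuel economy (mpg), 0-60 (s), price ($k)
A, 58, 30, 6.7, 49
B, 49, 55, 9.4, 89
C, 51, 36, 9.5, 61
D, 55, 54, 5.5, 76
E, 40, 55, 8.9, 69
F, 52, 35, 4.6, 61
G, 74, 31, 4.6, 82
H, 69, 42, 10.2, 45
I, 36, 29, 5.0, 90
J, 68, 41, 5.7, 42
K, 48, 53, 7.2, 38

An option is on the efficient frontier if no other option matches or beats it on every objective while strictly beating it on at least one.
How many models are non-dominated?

A: dominated by J (cargo 68≥58, fuel economy 41≥30, 0-60 5.7≤6.7, price 42≤49).
B: not dominated.
C: dominated by J (cargo 68≥51, fuel economy 41≥36, 0-60 5.7≤9.5, price 42≤61).
D: not dominated.
E: not dominated.
F: not dominated.
G: not dominated (best cargo).
H: not dominated.
I: dominated by F (cargo 52≥36, fuel economy 35≥29, 0-60 4.6≤5.0, price 61≤90).
J: not dominated.
K: not dominated (best price).
Pareto-optimal: B, D, E, F, G, H, J, K → 8.

8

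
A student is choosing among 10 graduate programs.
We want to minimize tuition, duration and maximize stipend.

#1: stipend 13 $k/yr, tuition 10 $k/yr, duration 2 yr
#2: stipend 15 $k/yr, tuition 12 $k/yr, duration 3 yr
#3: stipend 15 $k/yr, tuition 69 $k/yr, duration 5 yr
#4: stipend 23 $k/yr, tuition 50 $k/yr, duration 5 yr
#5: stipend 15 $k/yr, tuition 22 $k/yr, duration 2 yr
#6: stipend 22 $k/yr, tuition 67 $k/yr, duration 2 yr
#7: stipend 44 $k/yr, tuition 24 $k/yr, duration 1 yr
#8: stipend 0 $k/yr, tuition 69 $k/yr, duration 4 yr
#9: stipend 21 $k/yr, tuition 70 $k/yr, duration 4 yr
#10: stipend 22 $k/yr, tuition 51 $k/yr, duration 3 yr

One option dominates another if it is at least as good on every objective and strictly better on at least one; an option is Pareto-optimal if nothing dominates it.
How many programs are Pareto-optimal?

4

#1: not dominated (best tuition).
#2: not dominated.
#3: dominated by #2 (stipend 15≥15, tuition 12≤69, duration 3≤5).
#4: dominated by #7 (stipend 44≥23, tuition 24≤50, duration 1≤5).
#5: not dominated.
#6: dominated by #7 (stipend 44≥22, tuition 24≤67, duration 1≤2).
#7: not dominated (best stipend).
#8: dominated by #1 (stipend 13≥0, tuition 10≤69, duration 2≤4).
#9: dominated by #6 (stipend 22≥21, tuition 67≤70, duration 2≤4).
#10: dominated by #7 (stipend 44≥22, tuition 24≤51, duration 1≤3).
Pareto-optimal: #1, #2, #5, #7 → 4.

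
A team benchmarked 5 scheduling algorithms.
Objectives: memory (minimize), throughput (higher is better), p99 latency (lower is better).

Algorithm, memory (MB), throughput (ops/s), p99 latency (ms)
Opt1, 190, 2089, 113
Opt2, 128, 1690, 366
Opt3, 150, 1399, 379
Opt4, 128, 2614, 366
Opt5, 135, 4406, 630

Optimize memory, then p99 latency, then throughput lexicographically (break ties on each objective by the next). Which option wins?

First minimize memory: best is 128, kept {Opt2, Opt4}.
Then minimize p99 latency: best is 366, kept {Opt2, Opt4}.
Then maximize throughput: best is 2614, kept {Opt4}.

Opt4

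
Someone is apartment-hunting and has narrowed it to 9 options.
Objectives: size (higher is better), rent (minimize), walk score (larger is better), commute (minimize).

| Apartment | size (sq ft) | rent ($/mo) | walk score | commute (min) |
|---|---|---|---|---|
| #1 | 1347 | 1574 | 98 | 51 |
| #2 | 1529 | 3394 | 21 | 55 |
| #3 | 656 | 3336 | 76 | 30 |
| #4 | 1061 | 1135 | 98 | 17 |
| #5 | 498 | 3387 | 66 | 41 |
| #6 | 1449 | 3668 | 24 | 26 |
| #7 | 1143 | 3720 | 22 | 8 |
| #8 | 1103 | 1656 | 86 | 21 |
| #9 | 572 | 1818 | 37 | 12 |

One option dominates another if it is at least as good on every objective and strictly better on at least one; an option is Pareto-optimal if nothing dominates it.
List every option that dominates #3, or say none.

#4, #8

#4: size 1061≥656, rent 1135≤3336, walk score 98≥76, commute 17≤30 — dominates #3.
#8: size 1103≥656, rent 1656≤3336, walk score 86≥76, commute 21≤30 — dominates #3.
Others (#1, #2, #5, #6, #7, #9) are each worse than #3 on at least one objective.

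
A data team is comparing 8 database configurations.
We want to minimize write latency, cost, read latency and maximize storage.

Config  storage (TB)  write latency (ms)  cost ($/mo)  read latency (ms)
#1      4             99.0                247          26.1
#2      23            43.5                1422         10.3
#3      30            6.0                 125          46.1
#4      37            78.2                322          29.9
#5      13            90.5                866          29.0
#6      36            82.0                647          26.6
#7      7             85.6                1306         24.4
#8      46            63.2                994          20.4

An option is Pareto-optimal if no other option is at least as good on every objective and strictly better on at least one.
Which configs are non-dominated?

#1: not dominated.
#2: not dominated (best read latency).
#3: not dominated (best write latency).
#4: not dominated.
#5: dominated by #6 (storage 36≥13, write latency 82.0≤90.5, cost 647≤866, read latency 26.6≤29.0).
#6: not dominated.
#7: dominated by #8 (storage 46≥7, write latency 63.2≤85.6, cost 994≤1306, read latency 20.4≤24.4).
#8: not dominated (best storage).

#1, #2, #3, #4, #6, #8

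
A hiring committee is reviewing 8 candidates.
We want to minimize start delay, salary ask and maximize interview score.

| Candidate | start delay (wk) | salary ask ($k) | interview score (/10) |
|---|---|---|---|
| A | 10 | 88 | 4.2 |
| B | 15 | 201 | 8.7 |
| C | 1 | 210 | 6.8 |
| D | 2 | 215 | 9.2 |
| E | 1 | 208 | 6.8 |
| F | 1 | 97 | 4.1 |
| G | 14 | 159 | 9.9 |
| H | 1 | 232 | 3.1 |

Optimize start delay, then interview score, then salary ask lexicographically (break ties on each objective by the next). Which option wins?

First minimize start delay: best is 1, kept {C, E, F, H}.
Then maximize interview score: best is 6.8, kept {C, E}.
Then minimize salary ask: best is 208, kept {E}.

E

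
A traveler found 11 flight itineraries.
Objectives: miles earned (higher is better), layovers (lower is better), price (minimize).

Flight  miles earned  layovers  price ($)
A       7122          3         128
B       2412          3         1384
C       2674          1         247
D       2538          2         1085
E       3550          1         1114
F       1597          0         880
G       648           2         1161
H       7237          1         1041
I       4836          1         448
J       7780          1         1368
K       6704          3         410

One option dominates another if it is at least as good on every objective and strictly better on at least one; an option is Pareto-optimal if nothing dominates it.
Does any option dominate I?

No

A: worse on layovers (3 vs 1).
B: worse on miles earned (2412 vs 4836).
C: worse on miles earned (2674 vs 4836).
D: worse on miles earned (2538 vs 4836).
E: worse on miles earned (3550 vs 4836).
F: worse on miles earned (1597 vs 4836).
G: worse on miles earned (648 vs 4836).
H: worse on price (1041 vs 448).
J: worse on price (1368 vs 448).
K: worse on layovers (3 vs 1).
No option is at least as good as I on every objective and strictly better on one.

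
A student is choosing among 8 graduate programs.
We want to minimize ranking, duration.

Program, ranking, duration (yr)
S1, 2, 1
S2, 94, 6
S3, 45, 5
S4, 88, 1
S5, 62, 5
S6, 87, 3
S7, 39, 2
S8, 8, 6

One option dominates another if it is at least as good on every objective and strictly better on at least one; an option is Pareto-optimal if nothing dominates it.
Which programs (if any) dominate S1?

none

S2: worse on ranking (94 vs 2).
S3: worse on ranking (45 vs 2).
S4: worse on ranking (88 vs 2).
S5: worse on ranking (62 vs 2).
S6: worse on ranking (87 vs 2).
S7: worse on ranking (39 vs 2).
S8: worse on ranking (8 vs 2).
No option dominates S1.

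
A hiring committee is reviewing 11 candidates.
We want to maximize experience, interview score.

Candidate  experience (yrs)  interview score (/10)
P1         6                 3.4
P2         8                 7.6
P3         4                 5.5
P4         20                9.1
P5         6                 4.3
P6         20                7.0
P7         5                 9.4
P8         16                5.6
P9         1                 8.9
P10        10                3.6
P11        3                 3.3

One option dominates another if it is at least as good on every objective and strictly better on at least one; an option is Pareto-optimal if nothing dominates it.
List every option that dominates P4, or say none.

P1: worse on experience (6 vs 20).
P2: worse on experience (8 vs 20).
P3: worse on experience (4 vs 20).
P5: worse on experience (6 vs 20).
P6: worse on interview score (7.0 vs 9.1).
P7: worse on experience (5 vs 20).
P8: worse on experience (16 vs 20).
P9: worse on experience (1 vs 20).
P10: worse on experience (10 vs 20).
P11: worse on experience (3 vs 20).
No option dominates P4.

none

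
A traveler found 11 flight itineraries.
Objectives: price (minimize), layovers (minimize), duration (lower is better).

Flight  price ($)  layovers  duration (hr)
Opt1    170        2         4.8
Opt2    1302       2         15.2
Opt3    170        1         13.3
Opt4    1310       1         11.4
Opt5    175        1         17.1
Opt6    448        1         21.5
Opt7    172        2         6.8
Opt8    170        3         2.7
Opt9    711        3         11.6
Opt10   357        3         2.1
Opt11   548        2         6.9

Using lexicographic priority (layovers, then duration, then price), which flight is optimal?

First minimize layovers: best is 1, kept {Opt3, Opt4, Opt5, Opt6}.
Then minimize duration: best is 11.4, kept {Opt4}.

Opt4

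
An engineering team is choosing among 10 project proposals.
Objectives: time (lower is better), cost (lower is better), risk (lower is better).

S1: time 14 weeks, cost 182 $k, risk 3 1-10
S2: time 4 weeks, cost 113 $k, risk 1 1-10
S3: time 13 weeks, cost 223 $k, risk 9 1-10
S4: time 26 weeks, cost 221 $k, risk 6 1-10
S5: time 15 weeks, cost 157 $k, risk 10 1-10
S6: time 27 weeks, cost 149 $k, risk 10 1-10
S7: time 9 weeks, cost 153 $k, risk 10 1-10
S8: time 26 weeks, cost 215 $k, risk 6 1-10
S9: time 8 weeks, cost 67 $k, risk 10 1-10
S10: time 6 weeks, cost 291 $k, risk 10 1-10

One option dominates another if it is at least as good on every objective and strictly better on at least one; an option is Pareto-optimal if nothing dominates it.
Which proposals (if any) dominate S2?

S1: worse on time (14 vs 4).
S3: worse on time (13 vs 4).
S4: worse on time (26 vs 4).
S5: worse on time (15 vs 4).
S6: worse on time (27 vs 4).
S7: worse on time (9 vs 4).
S8: worse on time (26 vs 4).
S9: worse on time (8 vs 4).
S10: worse on time (6 vs 4).
No option dominates S2.

none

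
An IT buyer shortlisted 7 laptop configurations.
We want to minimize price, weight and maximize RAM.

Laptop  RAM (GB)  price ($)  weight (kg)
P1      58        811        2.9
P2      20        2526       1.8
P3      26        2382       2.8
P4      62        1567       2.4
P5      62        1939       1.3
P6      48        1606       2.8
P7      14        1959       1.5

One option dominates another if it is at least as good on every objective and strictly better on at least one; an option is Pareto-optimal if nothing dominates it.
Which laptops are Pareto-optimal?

P1, P4, P5

P1: not dominated (best price).
P2: dominated by P5 (RAM 62≥20, price 1939≤2526, weight 1.3≤1.8).
P3: dominated by P4 (RAM 62≥26, price 1567≤2382, weight 2.4≤2.8).
P4: not dominated.
P5: not dominated (best weight).
P6: dominated by P4 (RAM 62≥48, price 1567≤1606, weight 2.4≤2.8).
P7: dominated by P5 (RAM 62≥14, price 1939≤1959, weight 1.3≤1.5).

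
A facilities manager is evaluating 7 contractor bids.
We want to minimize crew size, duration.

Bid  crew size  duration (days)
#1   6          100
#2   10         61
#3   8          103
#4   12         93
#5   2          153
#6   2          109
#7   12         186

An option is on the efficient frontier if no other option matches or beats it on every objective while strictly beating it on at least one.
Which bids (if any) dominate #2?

none

#1: worse on duration (100 vs 61).
#3: worse on duration (103 vs 61).
#4: worse on crew size (12 vs 10).
#5: worse on duration (153 vs 61).
#6: worse on duration (109 vs 61).
#7: worse on crew size (12 vs 10).
No option dominates #2.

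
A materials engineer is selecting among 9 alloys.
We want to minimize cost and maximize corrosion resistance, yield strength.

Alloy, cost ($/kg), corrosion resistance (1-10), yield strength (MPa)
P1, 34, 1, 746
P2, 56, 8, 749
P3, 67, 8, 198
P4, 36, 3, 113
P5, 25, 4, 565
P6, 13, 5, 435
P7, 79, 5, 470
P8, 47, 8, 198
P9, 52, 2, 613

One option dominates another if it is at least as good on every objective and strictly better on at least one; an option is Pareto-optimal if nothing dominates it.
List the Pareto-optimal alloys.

P1: not dominated.
P2: not dominated (best yield strength).
P3: dominated by P2 (cost 56≤67, corrosion resistance 8≥8, yield strength 749≥198).
P4: dominated by P5 (cost 25≤36, corrosion resistance 4≥3, yield strength 565≥113).
P5: not dominated.
P6: not dominated (best cost).
P7: dominated by P2 (cost 56≤79, corrosion resistance 8≥5, yield strength 749≥470).
P8: not dominated.
P9: not dominated.

P1, P2, P5, P6, P8, P9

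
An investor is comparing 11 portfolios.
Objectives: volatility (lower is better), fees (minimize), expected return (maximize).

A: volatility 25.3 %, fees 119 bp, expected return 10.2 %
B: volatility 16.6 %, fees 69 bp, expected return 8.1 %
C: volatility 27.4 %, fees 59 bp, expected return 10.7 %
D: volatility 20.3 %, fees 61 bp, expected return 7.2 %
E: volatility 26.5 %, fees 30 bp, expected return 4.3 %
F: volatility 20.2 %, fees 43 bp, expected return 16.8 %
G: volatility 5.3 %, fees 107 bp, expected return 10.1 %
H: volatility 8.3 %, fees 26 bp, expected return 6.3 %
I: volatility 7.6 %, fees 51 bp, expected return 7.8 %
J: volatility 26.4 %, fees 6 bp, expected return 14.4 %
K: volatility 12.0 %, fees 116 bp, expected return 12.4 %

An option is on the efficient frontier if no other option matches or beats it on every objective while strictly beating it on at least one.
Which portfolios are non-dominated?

B, F, G, H, I, J, K

A: dominated by F (volatility 20.2≤25.3, fees 43≤119, expected return 16.8≥10.2).
B: not dominated.
C: dominated by F (volatility 20.2≤27.4, fees 43≤59, expected return 16.8≥10.7).
D: dominated by F (volatility 20.2≤20.3, fees 43≤61, expected return 16.8≥7.2).
E: dominated by H (volatility 8.3≤26.5, fees 26≤30, expected return 6.3≥4.3).
F: not dominated (best expected return).
G: not dominated (best volatility).
H: not dominated.
I: not dominated.
J: not dominated (best fees).
K: not dominated.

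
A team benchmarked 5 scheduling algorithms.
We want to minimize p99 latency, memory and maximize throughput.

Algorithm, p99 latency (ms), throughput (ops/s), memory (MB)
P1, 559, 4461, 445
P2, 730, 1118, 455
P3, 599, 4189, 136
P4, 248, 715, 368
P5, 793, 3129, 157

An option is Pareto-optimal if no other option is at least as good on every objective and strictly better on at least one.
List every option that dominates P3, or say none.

none

P1: worse on memory (445 vs 136).
P2: worse on p99 latency (730 vs 599).
P4: worse on throughput (715 vs 4189).
P5: worse on p99 latency (793 vs 599).
No option dominates P3.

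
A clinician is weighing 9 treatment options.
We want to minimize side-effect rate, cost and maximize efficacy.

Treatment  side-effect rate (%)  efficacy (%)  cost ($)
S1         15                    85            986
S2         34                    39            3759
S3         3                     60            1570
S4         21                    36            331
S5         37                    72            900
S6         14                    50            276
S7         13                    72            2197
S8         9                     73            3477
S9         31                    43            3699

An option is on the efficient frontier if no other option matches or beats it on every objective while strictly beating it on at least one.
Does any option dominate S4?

S6 vs S4: side-effect rate 14≤21, efficacy 50≥36, cost 276≤331 — S6 is at least as good on every objective and strictly better on at least one, so S6 dominates S4.

Yes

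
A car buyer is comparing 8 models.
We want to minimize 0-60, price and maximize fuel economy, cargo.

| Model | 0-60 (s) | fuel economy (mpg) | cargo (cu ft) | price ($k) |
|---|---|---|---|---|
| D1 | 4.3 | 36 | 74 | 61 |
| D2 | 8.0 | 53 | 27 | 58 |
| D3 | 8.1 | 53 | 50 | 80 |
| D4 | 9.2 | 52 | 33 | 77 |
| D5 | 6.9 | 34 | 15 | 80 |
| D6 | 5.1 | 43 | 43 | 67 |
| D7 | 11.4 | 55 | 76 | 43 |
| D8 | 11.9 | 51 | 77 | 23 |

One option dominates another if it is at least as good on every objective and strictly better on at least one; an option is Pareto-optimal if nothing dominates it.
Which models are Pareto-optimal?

D1: not dominated (best 0-60).
D2: not dominated.
D3: not dominated.
D4: not dominated.
D5: dominated by D1 (0-60 4.3≤6.9, fuel economy 36≥34, cargo 74≥15, price 61≤80).
D6: not dominated.
D7: not dominated (best fuel economy).
D8: not dominated (best cargo).

D1, D2, D3, D4, D6, D7, D8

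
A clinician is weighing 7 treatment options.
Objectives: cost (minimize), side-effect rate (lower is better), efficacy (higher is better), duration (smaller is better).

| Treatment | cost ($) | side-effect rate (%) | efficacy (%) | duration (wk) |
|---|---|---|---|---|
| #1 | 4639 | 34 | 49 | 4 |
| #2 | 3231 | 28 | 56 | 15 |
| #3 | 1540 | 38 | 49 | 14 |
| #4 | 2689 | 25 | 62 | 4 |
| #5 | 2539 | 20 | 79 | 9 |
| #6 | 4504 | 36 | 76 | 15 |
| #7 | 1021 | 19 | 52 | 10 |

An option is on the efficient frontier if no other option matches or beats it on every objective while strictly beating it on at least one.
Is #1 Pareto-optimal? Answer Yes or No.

#4 vs #1: cost 2689≤4639, side-effect rate 25≤34, efficacy 62≥49, duration 4≤4 — #4 is at least as good on every objective and strictly better on at least one, so #4 dominates #1.

No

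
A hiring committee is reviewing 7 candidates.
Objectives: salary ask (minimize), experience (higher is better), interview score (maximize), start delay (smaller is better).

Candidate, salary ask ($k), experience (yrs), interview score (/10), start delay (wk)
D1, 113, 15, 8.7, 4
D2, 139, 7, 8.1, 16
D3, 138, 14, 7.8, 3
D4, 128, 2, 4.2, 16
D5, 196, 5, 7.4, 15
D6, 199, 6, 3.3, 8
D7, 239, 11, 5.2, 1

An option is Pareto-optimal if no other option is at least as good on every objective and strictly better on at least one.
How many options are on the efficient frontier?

3

D1: not dominated (best salary ask).
D2: dominated by D1 (salary ask 113≤139, experience 15≥7, interview score 8.7≥8.1, start delay 4≤16).
D3: not dominated.
D4: dominated by D1 (salary ask 113≤128, experience 15≥2, interview score 8.7≥4.2, start delay 4≤16).
D5: dominated by D1 (salary ask 113≤196, experience 15≥5, interview score 8.7≥7.4, start delay 4≤15).
D6: dominated by D1 (salary ask 113≤199, experience 15≥6, interview score 8.7≥3.3, start delay 4≤8).
D7: not dominated (best start delay).
Pareto-optimal: D1, D3, D7 → 3.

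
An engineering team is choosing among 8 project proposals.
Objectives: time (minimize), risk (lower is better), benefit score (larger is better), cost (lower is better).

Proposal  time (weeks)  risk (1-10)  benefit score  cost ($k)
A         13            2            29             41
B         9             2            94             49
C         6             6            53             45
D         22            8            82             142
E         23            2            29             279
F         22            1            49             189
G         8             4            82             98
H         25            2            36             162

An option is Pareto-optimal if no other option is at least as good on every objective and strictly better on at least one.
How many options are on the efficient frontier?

A: not dominated (best cost).
B: not dominated (best benefit score).
C: not dominated (best time).
D: dominated by B (time 9≤22, risk 2≤8, benefit score 94≥82, cost 49≤142).
E: dominated by A (time 13≤23, risk 2≤2, benefit score 29≥29, cost 41≤279).
F: not dominated (best risk).
G: not dominated.
H: dominated by B (time 9≤25, risk 2≤2, benefit score 94≥36, cost 49≤162).
Pareto-optimal: A, B, C, F, G → 5.

5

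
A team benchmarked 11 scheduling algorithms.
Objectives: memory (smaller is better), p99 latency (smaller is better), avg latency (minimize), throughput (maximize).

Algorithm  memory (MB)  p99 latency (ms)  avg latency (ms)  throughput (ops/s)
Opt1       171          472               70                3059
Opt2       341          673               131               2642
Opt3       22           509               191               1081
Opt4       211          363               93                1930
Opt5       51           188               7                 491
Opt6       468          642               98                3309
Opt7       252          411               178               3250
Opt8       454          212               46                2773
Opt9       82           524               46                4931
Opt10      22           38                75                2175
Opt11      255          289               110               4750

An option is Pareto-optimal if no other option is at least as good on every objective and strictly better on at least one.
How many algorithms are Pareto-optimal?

Opt1: not dominated.
Opt2: dominated by Opt1 (memory 171≤341, p99 latency 472≤673, avg latency 70≤131, throughput 3059≥2642).
Opt3: dominated by Opt10 (memory 22≤22, p99 latency 38≤509, avg latency 75≤191, throughput 2175≥1081).
Opt4: dominated by Opt10 (memory 22≤211, p99 latency 38≤363, avg latency 75≤93, throughput 2175≥1930).
Opt5: not dominated (best avg latency).
Opt6: dominated by Opt9 (memory 82≤468, p99 latency 524≤642, avg latency 46≤98, throughput 4931≥3309).
Opt7: not dominated.
Opt8: not dominated.
Opt9: not dominated (best throughput).
Opt10: not dominated (best p99 latency).
Opt11: not dominated.
Pareto-optimal: Opt1, Opt5, Opt7, Opt8, Opt9, Opt10, Opt11 → 7.

7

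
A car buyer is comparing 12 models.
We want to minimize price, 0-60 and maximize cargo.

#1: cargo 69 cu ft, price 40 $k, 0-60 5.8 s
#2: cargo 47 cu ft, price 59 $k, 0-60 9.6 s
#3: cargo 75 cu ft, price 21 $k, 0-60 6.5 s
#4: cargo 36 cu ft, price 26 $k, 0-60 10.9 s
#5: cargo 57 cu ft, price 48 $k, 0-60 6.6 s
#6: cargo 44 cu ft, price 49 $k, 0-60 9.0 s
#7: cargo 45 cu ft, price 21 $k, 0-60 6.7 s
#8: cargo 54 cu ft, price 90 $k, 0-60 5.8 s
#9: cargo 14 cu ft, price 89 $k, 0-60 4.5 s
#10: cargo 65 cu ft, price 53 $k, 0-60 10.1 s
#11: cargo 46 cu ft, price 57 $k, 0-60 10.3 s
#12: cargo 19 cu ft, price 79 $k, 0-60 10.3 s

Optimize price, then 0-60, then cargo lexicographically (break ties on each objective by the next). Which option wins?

First minimize price: best is 21, kept {#3, #7}.
Then minimize 0-60: best is 6.5, kept {#3}.

#3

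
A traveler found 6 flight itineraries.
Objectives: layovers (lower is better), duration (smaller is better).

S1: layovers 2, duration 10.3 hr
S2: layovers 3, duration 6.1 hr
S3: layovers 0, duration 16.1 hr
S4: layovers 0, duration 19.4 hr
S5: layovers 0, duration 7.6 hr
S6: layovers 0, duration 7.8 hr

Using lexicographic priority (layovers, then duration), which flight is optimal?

S5

First minimize layovers: best is 0, kept {S3, S4, S5, S6}.
Then minimize duration: best is 7.6, kept {S5}.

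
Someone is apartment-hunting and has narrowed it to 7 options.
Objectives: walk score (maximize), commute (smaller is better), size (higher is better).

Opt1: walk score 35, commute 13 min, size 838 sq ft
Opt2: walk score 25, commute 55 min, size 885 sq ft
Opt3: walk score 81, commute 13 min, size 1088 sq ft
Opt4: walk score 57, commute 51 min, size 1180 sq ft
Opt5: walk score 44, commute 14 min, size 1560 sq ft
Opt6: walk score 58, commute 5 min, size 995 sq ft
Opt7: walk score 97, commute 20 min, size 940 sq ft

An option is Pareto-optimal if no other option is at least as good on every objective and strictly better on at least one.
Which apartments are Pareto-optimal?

Opt1: dominated by Opt3 (walk score 81≥35, commute 13≤13, size 1088≥838).
Opt2: dominated by Opt3 (walk score 81≥25, commute 13≤55, size 1088≥885).
Opt3: not dominated.
Opt4: not dominated.
Opt5: not dominated (best size).
Opt6: not dominated (best commute).
Opt7: not dominated (best walk score).

Opt3, Opt4, Opt5, Opt6, Opt7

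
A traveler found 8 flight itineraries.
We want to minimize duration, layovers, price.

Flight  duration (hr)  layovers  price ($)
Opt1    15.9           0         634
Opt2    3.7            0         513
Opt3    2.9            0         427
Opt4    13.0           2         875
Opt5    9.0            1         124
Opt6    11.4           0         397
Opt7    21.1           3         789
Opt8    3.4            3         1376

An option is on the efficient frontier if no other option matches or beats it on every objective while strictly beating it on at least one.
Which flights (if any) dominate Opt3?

none

Opt1: worse on duration (15.9 vs 2.9).
Opt2: worse on duration (3.7 vs 2.9).
Opt4: worse on duration (13.0 vs 2.9).
Opt5: worse on duration (9.0 vs 2.9).
Opt6: worse on duration (11.4 vs 2.9).
Opt7: worse on duration (21.1 vs 2.9).
Opt8: worse on duration (3.4 vs 2.9).
No option dominates Opt3.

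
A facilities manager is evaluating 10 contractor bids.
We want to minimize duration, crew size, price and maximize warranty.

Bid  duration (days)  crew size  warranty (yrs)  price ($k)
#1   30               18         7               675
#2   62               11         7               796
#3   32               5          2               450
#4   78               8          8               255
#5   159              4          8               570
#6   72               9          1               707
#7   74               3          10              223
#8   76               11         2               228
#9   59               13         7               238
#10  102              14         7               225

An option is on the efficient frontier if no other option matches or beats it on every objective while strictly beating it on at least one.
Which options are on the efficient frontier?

#1: not dominated (best duration).
#2: not dominated.
#3: not dominated.
#4: dominated by #7 (duration 74≤78, crew size 3≤8, warranty 10≥8, price 223≤255).
#5: dominated by #7 (duration 74≤159, crew size 3≤4, warranty 10≥8, price 223≤570).
#6: dominated by #3 (duration 32≤72, crew size 5≤9, warranty 2≥1, price 450≤707).
#7: not dominated (best crew size).
#8: dominated by #7 (duration 74≤76, crew size 3≤11, warranty 10≥2, price 223≤228).
#9: not dominated.
#10: dominated by #7 (duration 74≤102, crew size 3≤14, warranty 10≥7, price 223≤225).

#1, #2, #3, #7, #9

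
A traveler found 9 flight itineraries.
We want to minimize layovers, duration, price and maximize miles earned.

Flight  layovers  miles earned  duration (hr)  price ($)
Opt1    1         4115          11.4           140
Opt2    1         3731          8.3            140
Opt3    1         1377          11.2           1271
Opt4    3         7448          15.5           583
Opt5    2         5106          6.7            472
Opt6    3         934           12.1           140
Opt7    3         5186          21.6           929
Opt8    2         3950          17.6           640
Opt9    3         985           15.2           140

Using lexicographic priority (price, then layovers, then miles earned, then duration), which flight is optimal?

First minimize price: best is 140, kept {Opt1, Opt2, Opt6, Opt9}.
Then minimize layovers: best is 1, kept {Opt1, Opt2}.
Then maximize miles earned: best is 4115, kept {Opt1}.

Opt1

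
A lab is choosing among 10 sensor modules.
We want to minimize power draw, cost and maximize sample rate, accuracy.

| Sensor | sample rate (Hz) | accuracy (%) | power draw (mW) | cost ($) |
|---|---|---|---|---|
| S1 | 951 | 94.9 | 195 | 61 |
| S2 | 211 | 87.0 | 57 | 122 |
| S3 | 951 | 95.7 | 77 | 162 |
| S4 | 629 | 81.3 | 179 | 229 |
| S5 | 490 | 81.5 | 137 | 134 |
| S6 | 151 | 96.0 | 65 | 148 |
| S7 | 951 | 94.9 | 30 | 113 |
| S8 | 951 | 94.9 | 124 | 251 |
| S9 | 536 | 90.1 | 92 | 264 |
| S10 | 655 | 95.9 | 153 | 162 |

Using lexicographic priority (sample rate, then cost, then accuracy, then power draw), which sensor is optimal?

S1

First maximize sample rate: best is 951, kept {S1, S3, S7, S8}.
Then minimize cost: best is 61, kept {S1}.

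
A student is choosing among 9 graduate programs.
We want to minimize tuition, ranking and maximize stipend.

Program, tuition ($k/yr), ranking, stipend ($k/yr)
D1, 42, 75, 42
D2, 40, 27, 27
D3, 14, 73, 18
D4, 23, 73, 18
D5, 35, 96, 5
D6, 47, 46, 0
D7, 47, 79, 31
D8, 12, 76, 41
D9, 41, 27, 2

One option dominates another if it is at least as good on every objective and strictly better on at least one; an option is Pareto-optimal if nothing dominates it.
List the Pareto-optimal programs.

D1: not dominated (best stipend).
D2: not dominated.
D3: not dominated.
D4: dominated by D3 (tuition 14≤23, ranking 73≤73, stipend 18≥18).
D5: dominated by D3 (tuition 14≤35, ranking 73≤96, stipend 18≥5).
D6: dominated by D2 (tuition 40≤47, ranking 27≤46, stipend 27≥0).
D7: dominated by D1 (tuition 42≤47, ranking 75≤79, stipend 42≥31).
D8: not dominated (best tuition).
D9: dominated by D2 (tuition 40≤41, ranking 27≤27, stipend 27≥2).

D1, D2, D3, D8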